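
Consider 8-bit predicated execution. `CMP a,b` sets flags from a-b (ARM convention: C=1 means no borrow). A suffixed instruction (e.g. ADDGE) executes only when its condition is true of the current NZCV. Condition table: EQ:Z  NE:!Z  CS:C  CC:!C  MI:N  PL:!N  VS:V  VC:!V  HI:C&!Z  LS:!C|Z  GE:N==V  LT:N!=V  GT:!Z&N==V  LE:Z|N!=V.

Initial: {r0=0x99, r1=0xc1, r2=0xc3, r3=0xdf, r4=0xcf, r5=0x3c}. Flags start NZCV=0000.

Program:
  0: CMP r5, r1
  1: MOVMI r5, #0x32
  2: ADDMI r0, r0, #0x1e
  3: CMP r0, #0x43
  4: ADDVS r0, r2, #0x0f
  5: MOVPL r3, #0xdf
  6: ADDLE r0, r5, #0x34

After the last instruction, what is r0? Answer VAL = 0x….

0: ✓ CMP  NZCV=0000
1: · MOVMI
2: · ADDMI
3: ✓ CMP  NZCV=0011
4: ✓ ADDVS  r0←0xd2
5: ✓ MOVPL  r3←0xdf
6: ✓ ADDLE  r0←0x70

VAL = 0x70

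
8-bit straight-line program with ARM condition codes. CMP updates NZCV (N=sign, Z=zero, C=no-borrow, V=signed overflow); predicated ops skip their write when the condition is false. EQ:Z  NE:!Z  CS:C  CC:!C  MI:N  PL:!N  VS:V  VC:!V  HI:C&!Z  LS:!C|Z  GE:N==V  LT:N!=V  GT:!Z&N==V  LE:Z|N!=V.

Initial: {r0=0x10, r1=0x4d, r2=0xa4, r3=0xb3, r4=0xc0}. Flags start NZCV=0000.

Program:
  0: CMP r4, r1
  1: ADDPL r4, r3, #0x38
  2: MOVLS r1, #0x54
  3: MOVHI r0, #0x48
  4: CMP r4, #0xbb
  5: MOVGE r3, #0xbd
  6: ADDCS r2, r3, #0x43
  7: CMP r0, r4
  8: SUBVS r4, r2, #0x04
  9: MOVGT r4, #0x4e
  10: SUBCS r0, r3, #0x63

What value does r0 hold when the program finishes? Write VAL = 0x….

[0] flags=0011 → (cmp)
[1] flags=0011 PL?T → r4=0xeb
[2] flags=0011 LS?F → skip
[3] flags=0011 HI?T → r0=0x48
[4] flags=0010 → (cmp)
[5] flags=0010 GE?T → r3=0xbd
[6] flags=0010 CS?T → r2=0x00
[7] flags=0000 → (cmp)
[8] flags=0000 VS?F → skip
[9] flags=0000 GT?T → r4=0x4e
[10] flags=0000 CS?F → skip

VAL = 0x48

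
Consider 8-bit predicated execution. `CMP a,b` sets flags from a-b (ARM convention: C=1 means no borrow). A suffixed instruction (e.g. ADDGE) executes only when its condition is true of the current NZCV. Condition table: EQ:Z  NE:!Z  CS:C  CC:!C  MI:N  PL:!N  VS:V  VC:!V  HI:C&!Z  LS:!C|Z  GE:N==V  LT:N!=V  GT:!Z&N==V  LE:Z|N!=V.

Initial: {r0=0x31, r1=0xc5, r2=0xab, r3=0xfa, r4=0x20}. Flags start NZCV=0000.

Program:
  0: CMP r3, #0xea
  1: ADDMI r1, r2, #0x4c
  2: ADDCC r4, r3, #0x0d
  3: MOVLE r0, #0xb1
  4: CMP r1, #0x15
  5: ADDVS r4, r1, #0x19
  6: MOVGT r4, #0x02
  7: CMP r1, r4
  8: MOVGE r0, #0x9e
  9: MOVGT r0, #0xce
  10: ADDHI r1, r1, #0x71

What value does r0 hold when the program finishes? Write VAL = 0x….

[0] flags=0010 → (cmp)
[1] flags=0010 MI?F → skip
[2] flags=0010 CC?F → skip
[3] flags=0010 LE?F → skip
[4] flags=1010 → (cmp)
[5] flags=1010 VS?F → skip
[6] flags=1010 GT?F → skip
[7] flags=1010 → (cmp)
[8] flags=1010 GE?F → skip
[9] flags=1010 GT?F → skip
[10] flags=1010 HI?T → r1=0x36

VAL = 0x31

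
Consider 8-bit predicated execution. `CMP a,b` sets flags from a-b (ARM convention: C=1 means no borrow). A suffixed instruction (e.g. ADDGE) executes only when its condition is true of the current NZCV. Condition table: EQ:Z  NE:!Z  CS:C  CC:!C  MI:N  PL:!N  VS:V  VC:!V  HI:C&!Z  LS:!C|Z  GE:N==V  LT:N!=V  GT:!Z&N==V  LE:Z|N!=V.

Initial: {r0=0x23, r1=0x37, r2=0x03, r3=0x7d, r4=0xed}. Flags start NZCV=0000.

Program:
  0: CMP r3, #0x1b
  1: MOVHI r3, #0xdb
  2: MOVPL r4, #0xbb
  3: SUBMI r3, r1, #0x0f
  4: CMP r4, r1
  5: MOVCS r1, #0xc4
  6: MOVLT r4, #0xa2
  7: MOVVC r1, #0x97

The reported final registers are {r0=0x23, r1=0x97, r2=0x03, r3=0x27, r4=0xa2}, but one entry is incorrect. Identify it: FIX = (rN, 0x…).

FIX = (r3, 0xdb)

[0] flags=0010 → (cmp)
[1] flags=0010 HI?T → r3=0xdb
[2] flags=0010 PL?T → r4=0xbb
[3] flags=0010 MI?F → skip
[4] flags=1010 → (cmp)
[5] flags=1010 CS?T → r1=0xc4
[6] flags=1010 LT?T → r4=0xa2
[7] flags=1010 VC?T → r1=0x97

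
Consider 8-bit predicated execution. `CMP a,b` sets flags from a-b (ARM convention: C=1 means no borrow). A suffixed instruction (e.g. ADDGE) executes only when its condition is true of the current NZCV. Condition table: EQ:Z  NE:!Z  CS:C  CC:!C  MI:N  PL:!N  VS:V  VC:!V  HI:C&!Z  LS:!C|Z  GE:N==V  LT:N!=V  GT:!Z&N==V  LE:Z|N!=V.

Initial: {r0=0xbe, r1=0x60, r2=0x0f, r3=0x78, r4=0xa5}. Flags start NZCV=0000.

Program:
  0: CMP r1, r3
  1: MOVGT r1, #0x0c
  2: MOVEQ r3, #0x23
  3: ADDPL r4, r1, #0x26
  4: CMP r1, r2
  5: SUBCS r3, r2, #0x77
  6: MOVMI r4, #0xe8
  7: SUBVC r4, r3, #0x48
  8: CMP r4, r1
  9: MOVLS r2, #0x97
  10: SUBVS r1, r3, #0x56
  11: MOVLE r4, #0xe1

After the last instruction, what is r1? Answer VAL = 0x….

0: ✓ CMP  NZCV=1000
1: · MOVGT
2: · MOVEQ
3: · ADDPL
4: ✓ CMP  NZCV=0010
5: ✓ SUBCS  r3←0x98
6: · MOVMI
7: ✓ SUBVC  r4←0x50
8: ✓ CMP  NZCV=1000
9: ✓ MOVLS  r2←0x97
10: · SUBVS
11: ✓ MOVLE  r4←0xe1

VAL = 0x60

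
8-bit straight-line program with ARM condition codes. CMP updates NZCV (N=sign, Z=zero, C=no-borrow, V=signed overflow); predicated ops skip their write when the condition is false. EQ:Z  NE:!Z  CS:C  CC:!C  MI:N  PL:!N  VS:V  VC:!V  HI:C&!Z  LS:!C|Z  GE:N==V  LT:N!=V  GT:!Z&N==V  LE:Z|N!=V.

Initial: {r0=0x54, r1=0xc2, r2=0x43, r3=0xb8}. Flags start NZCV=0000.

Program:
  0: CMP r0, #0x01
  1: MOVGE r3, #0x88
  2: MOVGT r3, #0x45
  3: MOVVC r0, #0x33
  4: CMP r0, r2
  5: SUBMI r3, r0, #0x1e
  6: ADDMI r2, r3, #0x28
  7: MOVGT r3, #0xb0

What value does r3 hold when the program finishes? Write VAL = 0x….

VAL = 0x15

[0] flags=0010 → (cmp)
[1] flags=0010 GE?T → r3=0x88
[2] flags=0010 GT?T → r3=0x45
[3] flags=0010 VC?T → r0=0x33
[4] flags=1000 → (cmp)
[5] flags=1000 MI?T → r3=0x15
[6] flags=1000 MI?T → r2=0x3d
[7] flags=1000 GT?F → skip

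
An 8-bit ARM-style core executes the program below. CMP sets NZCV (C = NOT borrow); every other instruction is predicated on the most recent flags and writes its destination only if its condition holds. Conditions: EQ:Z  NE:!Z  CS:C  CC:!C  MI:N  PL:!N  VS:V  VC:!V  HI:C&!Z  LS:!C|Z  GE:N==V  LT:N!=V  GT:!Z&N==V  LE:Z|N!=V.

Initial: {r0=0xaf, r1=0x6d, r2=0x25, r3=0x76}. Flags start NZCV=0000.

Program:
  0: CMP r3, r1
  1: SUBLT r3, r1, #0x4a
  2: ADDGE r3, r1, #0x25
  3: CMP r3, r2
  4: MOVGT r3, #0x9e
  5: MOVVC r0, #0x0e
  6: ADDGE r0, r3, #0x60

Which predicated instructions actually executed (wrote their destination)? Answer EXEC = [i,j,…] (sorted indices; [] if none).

EXEC = [2]

[0] flags=0010 → (cmp)
[1] flags=0010 LT?F → skip
[2] flags=0010 GE?T → r3=0x92
[3] flags=0011 → (cmp)
[4] flags=0011 GT?F → skip
[5] flags=0011 VC?F → skip
[6] flags=0011 GE?F → skip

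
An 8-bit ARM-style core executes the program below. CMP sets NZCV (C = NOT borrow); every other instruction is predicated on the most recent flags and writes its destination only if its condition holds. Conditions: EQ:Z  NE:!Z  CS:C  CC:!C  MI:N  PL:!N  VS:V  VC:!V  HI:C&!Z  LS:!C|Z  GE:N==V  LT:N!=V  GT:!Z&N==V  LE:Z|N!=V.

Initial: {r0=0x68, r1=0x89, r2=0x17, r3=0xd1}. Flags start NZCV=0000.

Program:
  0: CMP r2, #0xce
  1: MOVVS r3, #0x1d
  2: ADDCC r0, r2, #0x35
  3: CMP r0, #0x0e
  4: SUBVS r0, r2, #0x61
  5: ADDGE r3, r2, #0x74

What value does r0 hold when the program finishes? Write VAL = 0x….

VAL = 0x4c

0: ✓ CMP  NZCV=0000
1: · MOVVS
2: ✓ ADDCC  r0←0x4c
3: ✓ CMP  NZCV=0010
4: · SUBVS
5: ✓ ADDGE  r3←0x8b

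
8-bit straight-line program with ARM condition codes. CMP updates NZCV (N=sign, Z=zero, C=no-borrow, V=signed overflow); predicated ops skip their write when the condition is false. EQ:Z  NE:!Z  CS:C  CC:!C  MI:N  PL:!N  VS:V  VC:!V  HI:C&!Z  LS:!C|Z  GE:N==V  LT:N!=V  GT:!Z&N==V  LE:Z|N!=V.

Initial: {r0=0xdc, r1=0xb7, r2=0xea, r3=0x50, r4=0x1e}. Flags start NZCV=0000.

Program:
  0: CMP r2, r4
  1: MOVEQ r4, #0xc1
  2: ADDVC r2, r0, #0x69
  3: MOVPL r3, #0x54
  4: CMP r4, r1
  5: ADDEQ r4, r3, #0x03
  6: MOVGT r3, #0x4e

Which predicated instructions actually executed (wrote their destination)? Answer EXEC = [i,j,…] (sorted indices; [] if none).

[0] flags=1010 → (cmp)
[1] flags=1010 EQ?F → skip
[2] flags=1010 VC?T → r2=0x45
[3] flags=1010 PL?F → skip
[4] flags=0000 → (cmp)
[5] flags=0000 EQ?F → skip
[6] flags=0000 GT?T → r3=0x4e

EXEC = [2,6]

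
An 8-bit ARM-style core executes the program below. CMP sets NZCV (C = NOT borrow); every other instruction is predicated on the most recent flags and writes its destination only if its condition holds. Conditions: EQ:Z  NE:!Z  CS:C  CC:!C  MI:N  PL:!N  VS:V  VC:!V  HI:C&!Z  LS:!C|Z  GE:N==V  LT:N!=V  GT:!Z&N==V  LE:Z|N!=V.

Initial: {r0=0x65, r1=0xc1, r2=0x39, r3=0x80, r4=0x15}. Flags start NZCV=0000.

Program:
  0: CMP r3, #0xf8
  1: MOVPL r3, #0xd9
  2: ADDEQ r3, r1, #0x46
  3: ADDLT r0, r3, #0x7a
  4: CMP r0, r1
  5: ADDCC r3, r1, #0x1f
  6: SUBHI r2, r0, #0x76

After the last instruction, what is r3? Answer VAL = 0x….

0: ✓ CMP  NZCV=1000
1: · MOVPL
2: · ADDEQ
3: ✓ ADDLT  r0←0xfa
4: ✓ CMP  NZCV=0010
5: · ADDCC
6: ✓ SUBHI  r2←0x84

VAL = 0x80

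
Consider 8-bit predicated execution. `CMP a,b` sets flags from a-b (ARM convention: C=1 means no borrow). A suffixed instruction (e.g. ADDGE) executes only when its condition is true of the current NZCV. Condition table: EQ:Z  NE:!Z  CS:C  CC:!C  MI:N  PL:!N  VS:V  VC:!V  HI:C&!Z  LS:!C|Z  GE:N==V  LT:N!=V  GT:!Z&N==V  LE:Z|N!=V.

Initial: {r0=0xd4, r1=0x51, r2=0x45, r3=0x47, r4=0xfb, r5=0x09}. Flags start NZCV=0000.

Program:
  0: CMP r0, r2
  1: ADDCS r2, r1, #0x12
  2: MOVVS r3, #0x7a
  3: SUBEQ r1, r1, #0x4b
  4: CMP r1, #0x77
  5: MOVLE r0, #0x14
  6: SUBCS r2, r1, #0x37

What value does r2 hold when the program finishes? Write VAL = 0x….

VAL = 0x63

0: ✓ CMP  NZCV=1010
1: ✓ ADDCS  r2←0x63
2: · MOVVS
3: · SUBEQ
4: ✓ CMP  NZCV=1000
5: ✓ MOVLE  r0←0x14
6: · SUBCS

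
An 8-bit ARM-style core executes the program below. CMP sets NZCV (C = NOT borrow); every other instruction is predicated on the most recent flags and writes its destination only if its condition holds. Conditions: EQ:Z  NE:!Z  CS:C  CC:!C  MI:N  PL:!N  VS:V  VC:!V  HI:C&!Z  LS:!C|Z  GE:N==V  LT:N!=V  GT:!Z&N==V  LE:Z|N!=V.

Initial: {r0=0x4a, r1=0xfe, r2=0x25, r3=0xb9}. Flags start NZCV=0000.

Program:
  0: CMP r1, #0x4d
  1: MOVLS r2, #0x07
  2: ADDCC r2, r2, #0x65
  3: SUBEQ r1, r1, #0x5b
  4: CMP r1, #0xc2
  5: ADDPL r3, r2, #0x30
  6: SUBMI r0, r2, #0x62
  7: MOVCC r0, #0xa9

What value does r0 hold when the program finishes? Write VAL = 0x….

0: ✓ CMP  NZCV=1010
1: · MOVLS
2: · ADDCC
3: · SUBEQ
4: ✓ CMP  NZCV=0010
5: ✓ ADDPL  r3←0x55
6: · SUBMI
7: · MOVCC

VAL = 0x4a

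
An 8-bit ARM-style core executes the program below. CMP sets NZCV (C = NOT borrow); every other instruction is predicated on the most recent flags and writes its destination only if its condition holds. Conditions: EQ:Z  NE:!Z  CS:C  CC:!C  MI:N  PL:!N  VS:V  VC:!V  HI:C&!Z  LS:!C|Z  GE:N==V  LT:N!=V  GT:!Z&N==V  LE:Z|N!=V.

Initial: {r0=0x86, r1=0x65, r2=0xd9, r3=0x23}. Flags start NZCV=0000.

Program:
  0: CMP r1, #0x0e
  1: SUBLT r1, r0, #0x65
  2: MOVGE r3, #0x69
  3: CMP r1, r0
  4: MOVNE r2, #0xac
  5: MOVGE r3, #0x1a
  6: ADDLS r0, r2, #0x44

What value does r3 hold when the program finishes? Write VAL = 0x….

[0] flags=0010 → (cmp)
[1] flags=0010 LT?F → skip
[2] flags=0010 GE?T → r3=0x69
[3] flags=1001 → (cmp)
[4] flags=1001 NE?T → r2=0xac
[5] flags=1001 GE?T → r3=0x1a
[6] flags=1001 LS?T → r0=0xf0

VAL = 0x1a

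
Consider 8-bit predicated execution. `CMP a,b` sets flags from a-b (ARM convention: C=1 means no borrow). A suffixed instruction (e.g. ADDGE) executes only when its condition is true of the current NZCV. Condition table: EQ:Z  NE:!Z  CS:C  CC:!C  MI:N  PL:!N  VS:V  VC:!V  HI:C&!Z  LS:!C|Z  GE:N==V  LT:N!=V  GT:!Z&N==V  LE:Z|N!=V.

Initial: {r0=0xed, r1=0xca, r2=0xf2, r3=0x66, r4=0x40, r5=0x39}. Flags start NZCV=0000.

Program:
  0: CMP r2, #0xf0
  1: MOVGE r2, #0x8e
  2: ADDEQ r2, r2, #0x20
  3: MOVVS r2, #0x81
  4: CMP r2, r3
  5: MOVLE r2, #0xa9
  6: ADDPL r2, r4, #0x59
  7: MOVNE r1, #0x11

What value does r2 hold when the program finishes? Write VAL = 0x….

VAL = 0x99

0: ✓ CMP  NZCV=0010
1: ✓ MOVGE  r2←0x8e
2: · ADDEQ
3: · MOVVS
4: ✓ CMP  NZCV=0011
5: ✓ MOVLE  r2←0xa9
6: ✓ ADDPL  r2←0x99
7: ✓ MOVNE  r1←0x11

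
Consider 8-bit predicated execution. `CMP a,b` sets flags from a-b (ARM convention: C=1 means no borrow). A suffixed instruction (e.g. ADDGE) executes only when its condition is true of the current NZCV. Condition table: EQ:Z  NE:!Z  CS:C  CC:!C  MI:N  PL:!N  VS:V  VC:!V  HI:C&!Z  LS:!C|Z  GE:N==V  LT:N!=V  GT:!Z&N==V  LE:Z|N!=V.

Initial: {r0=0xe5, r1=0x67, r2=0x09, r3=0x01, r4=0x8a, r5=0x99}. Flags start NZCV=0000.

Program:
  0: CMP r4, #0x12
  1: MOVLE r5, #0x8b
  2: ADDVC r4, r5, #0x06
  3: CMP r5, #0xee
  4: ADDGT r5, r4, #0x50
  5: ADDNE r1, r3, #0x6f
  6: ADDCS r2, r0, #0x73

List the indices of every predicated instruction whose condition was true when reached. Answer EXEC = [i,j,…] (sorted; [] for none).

EXEC = [1,5]

0: ✓ CMP  NZCV=0011
1: ✓ MOVLE  r5←0x8b
2: · ADDVC
3: ✓ CMP  NZCV=1000
4: · ADDGT
5: ✓ ADDNE  r1←0x70
6: · ADDCS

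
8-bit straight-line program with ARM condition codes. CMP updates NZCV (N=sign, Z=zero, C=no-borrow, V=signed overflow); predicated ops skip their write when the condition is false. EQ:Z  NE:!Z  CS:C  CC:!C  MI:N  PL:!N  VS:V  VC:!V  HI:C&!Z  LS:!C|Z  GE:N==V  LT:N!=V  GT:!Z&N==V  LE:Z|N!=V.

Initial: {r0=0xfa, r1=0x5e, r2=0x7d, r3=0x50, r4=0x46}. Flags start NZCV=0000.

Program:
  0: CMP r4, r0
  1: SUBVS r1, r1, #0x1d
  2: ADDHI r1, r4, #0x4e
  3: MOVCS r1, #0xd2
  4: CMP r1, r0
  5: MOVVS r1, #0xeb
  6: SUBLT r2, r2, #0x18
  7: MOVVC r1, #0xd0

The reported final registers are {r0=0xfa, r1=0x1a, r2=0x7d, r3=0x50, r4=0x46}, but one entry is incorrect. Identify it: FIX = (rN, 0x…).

FIX = (r1, 0xd0)

[0] flags=0000 → (cmp)
[1] flags=0000 VS?F → skip
[2] flags=0000 HI?F → skip
[3] flags=0000 CS?F → skip
[4] flags=0000 → (cmp)
[5] flags=0000 VS?F → skip
[6] flags=0000 LT?F → skip
[7] flags=0000 VC?T → r1=0xd0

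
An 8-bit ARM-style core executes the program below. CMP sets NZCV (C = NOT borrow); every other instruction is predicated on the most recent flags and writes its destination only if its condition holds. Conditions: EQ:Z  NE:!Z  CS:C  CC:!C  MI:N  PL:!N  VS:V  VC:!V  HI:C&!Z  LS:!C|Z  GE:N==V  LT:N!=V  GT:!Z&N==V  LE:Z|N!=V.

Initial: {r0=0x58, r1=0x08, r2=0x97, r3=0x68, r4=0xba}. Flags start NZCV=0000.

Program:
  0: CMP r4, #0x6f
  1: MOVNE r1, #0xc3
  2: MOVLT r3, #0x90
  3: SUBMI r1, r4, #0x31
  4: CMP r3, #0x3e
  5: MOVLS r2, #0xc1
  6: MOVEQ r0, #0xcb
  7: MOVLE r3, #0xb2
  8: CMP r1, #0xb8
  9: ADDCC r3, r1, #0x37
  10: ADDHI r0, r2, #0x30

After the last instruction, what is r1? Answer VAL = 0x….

VAL = 0xc3

[0] flags=0011 → (cmp)
[1] flags=0011 NE?T → r1=0xc3
[2] flags=0011 LT?T → r3=0x90
[3] flags=0011 MI?F → skip
[4] flags=0011 → (cmp)
[5] flags=0011 LS?F → skip
[6] flags=0011 EQ?F → skip
[7] flags=0011 LE?T → r3=0xb2
[8] flags=0010 → (cmp)
[9] flags=0010 CC?F → skip
[10] flags=0010 HI?T → r0=0xc7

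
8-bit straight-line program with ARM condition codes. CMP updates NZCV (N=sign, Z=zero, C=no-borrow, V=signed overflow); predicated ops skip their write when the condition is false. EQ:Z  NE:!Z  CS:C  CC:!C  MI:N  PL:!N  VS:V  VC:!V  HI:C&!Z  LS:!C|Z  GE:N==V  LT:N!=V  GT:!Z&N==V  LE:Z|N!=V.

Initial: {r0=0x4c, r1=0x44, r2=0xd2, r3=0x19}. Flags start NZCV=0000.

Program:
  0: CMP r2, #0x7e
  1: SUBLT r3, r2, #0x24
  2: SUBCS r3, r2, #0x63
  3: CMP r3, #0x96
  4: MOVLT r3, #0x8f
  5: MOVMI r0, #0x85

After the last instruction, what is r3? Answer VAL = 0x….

VAL = 0x6f

0: ✓ CMP  NZCV=0011
1: ✓ SUBLT  r3←0xae
2: ✓ SUBCS  r3←0x6f
3: ✓ CMP  NZCV=1001
4: · MOVLT
5: ✓ MOVMI  r0←0x85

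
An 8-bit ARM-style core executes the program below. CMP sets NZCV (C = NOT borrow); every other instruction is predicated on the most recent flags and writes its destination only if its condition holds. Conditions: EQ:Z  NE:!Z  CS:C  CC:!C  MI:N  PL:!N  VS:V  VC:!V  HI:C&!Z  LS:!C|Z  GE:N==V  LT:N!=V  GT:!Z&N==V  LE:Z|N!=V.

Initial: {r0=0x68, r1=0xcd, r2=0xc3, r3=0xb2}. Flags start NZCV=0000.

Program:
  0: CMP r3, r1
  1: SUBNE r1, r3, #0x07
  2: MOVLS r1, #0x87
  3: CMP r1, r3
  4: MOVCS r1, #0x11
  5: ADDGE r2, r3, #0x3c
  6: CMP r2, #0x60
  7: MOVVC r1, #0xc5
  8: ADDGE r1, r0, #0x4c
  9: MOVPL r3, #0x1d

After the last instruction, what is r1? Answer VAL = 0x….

VAL = 0x87

0: ✓ CMP  NZCV=1000
1: ✓ SUBNE  r1←0xab
2: ✓ MOVLS  r1←0x87
3: ✓ CMP  NZCV=1000
4: · MOVCS
5: · ADDGE
6: ✓ CMP  NZCV=0011
7: · MOVVC
8: · ADDGE
9: ✓ MOVPL  r3←0x1d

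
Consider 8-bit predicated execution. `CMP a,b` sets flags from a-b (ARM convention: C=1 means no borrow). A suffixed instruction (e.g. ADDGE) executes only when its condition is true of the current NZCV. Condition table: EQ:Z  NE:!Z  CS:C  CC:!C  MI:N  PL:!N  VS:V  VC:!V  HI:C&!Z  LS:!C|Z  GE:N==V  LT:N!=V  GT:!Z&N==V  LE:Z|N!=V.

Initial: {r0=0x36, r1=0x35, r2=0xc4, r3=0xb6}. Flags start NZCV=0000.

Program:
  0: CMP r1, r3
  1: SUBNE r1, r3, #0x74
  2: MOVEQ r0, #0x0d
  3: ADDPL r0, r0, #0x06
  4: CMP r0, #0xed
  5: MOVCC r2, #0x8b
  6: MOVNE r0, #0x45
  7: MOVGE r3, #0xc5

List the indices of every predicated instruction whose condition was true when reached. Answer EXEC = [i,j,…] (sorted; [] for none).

EXEC = [1,3,5,6,7]

0: ✓ CMP  NZCV=0000
1: ✓ SUBNE  r1←0x42
2: · MOVEQ
3: ✓ ADDPL  r0←0x3c
4: ✓ CMP  NZCV=0000
5: ✓ MOVCC  r2←0x8b
6: ✓ MOVNE  r0←0x45
7: ✓ MOVGE  r3←0xc5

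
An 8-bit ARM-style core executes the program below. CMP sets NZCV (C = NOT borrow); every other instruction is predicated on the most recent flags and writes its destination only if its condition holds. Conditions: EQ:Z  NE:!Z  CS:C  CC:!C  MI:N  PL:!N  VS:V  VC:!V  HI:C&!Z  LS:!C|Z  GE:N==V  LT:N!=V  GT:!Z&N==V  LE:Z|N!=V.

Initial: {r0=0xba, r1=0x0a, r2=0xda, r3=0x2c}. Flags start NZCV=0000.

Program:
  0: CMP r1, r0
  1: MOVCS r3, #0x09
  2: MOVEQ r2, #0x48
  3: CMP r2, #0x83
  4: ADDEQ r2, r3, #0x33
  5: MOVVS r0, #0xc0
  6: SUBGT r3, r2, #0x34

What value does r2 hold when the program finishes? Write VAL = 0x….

[0] flags=0000 → (cmp)
[1] flags=0000 CS?F → skip
[2] flags=0000 EQ?F → skip
[3] flags=0010 → (cmp)
[4] flags=0010 EQ?F → skip
[5] flags=0010 VS?F → skip
[6] flags=0010 GT?T → r3=0xa6

VAL = 0xda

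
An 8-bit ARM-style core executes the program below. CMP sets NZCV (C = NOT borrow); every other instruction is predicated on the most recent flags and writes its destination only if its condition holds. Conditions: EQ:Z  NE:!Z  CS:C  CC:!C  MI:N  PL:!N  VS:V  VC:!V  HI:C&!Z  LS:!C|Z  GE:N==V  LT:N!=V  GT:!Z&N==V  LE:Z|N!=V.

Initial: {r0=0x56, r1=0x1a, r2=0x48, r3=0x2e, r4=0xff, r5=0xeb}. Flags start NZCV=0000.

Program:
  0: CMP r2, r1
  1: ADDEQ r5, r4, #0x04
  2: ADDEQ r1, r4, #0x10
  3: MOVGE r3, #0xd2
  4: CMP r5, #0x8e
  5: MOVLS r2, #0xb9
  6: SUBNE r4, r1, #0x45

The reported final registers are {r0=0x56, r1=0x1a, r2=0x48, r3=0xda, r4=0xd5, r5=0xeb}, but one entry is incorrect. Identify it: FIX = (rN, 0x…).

FIX = (r3, 0xd2)

[0] flags=0010 → (cmp)
[1] flags=0010 EQ?F → skip
[2] flags=0010 EQ?F → skip
[3] flags=0010 GE?T → r3=0xd2
[4] flags=0010 → (cmp)
[5] flags=0010 LS?F → skip
[6] flags=0010 NE?T → r4=0xd5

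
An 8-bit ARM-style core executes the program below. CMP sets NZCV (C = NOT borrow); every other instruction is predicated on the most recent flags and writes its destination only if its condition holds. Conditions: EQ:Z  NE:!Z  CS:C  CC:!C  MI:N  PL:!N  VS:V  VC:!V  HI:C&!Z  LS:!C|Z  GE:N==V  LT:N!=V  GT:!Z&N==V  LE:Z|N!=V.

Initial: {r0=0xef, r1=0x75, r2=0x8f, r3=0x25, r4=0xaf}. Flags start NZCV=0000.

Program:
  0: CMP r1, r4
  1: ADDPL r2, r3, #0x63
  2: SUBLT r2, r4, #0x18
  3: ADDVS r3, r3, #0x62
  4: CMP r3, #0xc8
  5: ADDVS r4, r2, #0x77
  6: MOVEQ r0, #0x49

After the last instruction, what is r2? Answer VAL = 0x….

[0] flags=1001 → (cmp)
[1] flags=1001 PL?F → skip
[2] flags=1001 LT?F → skip
[3] flags=1001 VS?T → r3=0x87
[4] flags=1000 → (cmp)
[5] flags=1000 VS?F → skip
[6] flags=1000 EQ?F → skip

VAL = 0x8f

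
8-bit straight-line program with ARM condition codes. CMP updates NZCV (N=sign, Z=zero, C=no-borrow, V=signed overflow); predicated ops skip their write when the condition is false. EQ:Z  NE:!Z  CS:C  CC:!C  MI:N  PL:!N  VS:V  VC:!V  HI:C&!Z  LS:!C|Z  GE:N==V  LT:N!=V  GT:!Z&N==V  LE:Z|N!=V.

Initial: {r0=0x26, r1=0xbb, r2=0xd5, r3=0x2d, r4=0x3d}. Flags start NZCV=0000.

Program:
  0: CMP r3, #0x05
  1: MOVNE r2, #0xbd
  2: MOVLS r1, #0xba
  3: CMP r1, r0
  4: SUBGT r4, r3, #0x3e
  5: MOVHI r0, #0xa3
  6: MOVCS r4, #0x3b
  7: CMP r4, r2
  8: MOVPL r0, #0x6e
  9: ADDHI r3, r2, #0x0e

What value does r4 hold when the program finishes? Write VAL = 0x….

[0] flags=0010 → (cmp)
[1] flags=0010 NE?T → r2=0xbd
[2] flags=0010 LS?F → skip
[3] flags=1010 → (cmp)
[4] flags=1010 GT?F → skip
[5] flags=1010 HI?T → r0=0xa3
[6] flags=1010 CS?T → r4=0x3b
[7] flags=0000 → (cmp)
[8] flags=0000 PL?T → r0=0x6e
[9] flags=0000 HI?F → skip

VAL = 0x3b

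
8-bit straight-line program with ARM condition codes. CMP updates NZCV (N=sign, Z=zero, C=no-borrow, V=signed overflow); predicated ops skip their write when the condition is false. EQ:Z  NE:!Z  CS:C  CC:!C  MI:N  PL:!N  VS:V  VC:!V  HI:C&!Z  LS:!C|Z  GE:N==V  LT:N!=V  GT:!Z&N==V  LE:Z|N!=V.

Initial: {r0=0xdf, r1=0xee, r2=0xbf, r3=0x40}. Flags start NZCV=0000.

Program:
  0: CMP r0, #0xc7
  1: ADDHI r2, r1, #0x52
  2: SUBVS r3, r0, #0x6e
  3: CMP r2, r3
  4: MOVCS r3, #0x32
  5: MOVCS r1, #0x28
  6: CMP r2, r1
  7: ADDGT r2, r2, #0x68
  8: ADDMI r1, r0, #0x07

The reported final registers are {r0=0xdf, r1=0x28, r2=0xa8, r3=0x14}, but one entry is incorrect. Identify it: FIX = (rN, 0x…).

0: ✓ CMP  NZCV=0010
1: ✓ ADDHI  r2←0x40
2: · SUBVS
3: ✓ CMP  NZCV=0110
4: ✓ MOVCS  r3←0x32
5: ✓ MOVCS  r1←0x28
6: ✓ CMP  NZCV=0010
7: ✓ ADDGT  r2←0xa8
8: · ADDMI

FIX = (r3, 0x32)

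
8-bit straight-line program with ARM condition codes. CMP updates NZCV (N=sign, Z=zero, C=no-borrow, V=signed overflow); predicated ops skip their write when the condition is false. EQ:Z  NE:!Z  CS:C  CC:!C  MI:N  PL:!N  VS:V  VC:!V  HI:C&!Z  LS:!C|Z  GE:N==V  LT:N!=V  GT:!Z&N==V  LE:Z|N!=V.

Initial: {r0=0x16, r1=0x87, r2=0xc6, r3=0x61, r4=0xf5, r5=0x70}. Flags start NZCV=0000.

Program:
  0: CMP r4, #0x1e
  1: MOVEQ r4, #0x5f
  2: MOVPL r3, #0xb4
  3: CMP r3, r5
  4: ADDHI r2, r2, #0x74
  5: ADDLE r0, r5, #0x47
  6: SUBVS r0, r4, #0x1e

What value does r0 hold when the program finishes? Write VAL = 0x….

0: ✓ CMP  NZCV=1010
1: · MOVEQ
2: · MOVPL
3: ✓ CMP  NZCV=1000
4: · ADDHI
5: ✓ ADDLE  r0←0xb7
6: · SUBVS

VAL = 0xb7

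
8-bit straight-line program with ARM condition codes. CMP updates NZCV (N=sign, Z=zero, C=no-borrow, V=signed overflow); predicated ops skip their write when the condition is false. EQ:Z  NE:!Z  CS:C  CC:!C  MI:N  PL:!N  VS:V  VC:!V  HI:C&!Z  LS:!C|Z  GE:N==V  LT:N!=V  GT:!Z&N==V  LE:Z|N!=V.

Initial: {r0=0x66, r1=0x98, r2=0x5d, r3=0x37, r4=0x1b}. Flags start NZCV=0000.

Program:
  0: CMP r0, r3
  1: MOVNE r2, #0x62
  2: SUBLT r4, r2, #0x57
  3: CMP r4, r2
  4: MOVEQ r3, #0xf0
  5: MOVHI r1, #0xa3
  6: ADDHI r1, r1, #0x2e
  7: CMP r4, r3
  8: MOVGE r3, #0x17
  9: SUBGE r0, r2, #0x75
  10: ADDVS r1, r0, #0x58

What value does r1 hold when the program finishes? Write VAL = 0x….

VAL = 0x98

0: ✓ CMP  NZCV=0010
1: ✓ MOVNE  r2←0x62
2: · SUBLT
3: ✓ CMP  NZCV=1000
4: · MOVEQ
5: · MOVHI
6: · ADDHI
7: ✓ CMP  NZCV=1000
8: · MOVGE
9: · SUBGE
10: · ADDVS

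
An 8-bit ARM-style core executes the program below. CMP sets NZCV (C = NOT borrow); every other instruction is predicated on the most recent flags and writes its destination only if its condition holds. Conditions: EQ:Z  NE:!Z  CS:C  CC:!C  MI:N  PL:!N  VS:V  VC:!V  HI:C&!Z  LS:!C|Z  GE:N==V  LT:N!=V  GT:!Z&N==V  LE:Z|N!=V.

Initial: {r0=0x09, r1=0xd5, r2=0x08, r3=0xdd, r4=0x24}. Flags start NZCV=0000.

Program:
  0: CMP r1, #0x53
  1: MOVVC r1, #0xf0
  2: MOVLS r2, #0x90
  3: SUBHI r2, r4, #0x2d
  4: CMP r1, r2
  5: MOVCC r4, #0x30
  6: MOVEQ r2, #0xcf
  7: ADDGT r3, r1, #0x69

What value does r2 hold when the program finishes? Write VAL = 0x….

VAL = 0xf7

[0] flags=1010 → (cmp)
[1] flags=1010 VC?T → r1=0xf0
[2] flags=1010 LS?F → skip
[3] flags=1010 HI?T → r2=0xf7
[4] flags=1000 → (cmp)
[5] flags=1000 CC?T → r4=0x30
[6] flags=1000 EQ?F → skip
[7] flags=1000 GT?F → skip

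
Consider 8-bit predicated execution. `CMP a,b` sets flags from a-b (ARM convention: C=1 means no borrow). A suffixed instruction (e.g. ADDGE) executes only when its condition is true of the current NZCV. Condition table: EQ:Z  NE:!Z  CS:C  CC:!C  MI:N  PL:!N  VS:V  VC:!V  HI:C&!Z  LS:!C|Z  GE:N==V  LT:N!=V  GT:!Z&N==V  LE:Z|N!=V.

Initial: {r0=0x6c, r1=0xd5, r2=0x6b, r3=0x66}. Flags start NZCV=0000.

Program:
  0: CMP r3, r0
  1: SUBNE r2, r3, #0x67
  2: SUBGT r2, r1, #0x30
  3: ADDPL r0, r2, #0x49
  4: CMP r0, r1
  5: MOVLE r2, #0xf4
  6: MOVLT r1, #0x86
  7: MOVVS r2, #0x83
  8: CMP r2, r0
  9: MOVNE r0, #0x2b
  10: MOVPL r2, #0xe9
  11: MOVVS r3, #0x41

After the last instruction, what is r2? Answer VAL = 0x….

0: ✓ CMP  NZCV=1000
1: ✓ SUBNE  r2←0xff
2: · SUBGT
3: · ADDPL
4: ✓ CMP  NZCV=1001
5: · MOVLE
6: · MOVLT
7: ✓ MOVVS  r2←0x83
8: ✓ CMP  NZCV=0011
9: ✓ MOVNE  r0←0x2b
10: ✓ MOVPL  r2←0xe9
11: ✓ MOVVS  r3←0x41

VAL = 0xe9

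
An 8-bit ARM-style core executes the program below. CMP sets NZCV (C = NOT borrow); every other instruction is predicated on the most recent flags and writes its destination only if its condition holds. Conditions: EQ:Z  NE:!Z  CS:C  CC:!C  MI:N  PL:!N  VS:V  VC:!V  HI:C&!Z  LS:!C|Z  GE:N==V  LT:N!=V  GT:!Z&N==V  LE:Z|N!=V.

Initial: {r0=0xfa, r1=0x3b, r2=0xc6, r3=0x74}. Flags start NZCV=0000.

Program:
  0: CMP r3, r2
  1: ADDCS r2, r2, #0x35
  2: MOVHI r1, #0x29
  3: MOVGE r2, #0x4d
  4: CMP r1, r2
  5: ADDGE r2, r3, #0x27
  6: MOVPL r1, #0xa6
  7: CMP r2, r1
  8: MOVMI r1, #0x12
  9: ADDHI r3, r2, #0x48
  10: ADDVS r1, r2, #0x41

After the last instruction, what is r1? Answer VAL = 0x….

VAL = 0x3b

[0] flags=1001 → (cmp)
[1] flags=1001 CS?F → skip
[2] flags=1001 HI?F → skip
[3] flags=1001 GE?T → r2=0x4d
[4] flags=1000 → (cmp)
[5] flags=1000 GE?F → skip
[6] flags=1000 PL?F → skip
[7] flags=0010 → (cmp)
[8] flags=0010 MI?F → skip
[9] flags=0010 HI?T → r3=0x95
[10] flags=0010 VS?F → skip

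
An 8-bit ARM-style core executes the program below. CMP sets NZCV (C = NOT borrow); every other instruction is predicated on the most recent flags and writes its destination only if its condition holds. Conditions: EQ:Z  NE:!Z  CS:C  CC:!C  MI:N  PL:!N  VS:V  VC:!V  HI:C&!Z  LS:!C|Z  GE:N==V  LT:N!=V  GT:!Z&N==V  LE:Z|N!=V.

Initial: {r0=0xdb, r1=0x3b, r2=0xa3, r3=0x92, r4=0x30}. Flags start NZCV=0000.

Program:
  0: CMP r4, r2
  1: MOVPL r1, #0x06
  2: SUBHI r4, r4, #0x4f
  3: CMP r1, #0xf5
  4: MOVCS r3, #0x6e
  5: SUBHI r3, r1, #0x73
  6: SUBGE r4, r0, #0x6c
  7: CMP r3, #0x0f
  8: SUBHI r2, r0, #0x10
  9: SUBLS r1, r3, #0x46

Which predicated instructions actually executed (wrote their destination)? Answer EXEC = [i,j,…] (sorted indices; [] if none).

[0] flags=1001 → (cmp)
[1] flags=1001 PL?F → skip
[2] flags=1001 HI?F → skip
[3] flags=0000 → (cmp)
[4] flags=0000 CS?F → skip
[5] flags=0000 HI?F → skip
[6] flags=0000 GE?T → r4=0x6f
[7] flags=1010 → (cmp)
[8] flags=1010 HI?T → r2=0xcb
[9] flags=1010 LS?F → skip

EXEC = [6,8]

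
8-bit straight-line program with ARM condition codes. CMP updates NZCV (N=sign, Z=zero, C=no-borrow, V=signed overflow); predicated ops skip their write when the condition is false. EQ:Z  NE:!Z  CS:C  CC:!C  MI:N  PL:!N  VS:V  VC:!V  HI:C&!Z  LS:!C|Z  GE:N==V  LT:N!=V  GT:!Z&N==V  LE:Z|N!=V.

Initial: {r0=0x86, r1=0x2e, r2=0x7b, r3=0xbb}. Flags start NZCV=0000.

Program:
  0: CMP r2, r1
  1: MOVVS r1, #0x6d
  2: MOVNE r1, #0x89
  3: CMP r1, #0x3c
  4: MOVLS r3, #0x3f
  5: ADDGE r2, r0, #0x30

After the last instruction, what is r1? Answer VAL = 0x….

VAL = 0x89

0: ✓ CMP  NZCV=0010
1: · MOVVS
2: ✓ MOVNE  r1←0x89
3: ✓ CMP  NZCV=0011
4: · MOVLS
5: · ADDGE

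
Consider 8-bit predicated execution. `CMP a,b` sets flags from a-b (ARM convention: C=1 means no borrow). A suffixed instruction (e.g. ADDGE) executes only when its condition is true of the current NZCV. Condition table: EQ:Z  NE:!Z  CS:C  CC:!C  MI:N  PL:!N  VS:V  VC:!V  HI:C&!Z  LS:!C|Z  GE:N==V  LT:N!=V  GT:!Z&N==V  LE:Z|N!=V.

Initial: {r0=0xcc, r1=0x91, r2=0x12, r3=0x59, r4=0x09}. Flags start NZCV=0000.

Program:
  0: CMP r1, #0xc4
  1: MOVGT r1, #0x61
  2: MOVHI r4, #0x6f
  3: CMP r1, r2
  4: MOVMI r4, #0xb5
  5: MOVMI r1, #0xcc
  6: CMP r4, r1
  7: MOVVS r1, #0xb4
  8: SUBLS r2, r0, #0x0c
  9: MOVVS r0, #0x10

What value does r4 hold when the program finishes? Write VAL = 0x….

0: ✓ CMP  NZCV=1000
1: · MOVGT
2: · MOVHI
3: ✓ CMP  NZCV=0011
4: · MOVMI
5: · MOVMI
6: ✓ CMP  NZCV=0000
7: · MOVVS
8: ✓ SUBLS  r2←0xc0
9: · MOVVS

VAL = 0x09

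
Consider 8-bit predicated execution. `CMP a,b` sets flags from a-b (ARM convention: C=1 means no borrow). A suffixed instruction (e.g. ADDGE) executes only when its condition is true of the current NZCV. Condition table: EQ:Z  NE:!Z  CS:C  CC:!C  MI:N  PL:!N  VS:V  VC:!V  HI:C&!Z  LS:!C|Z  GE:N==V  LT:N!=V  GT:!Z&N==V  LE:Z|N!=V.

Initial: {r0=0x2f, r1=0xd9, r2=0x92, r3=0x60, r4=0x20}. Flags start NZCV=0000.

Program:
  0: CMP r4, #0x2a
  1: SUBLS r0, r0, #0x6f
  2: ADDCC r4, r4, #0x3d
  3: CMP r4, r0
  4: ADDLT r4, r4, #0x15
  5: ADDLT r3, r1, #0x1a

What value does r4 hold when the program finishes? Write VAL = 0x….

VAL = 0x5d

0: ✓ CMP  NZCV=1000
1: ✓ SUBLS  r0←0xc0
2: ✓ ADDCC  r4←0x5d
3: ✓ CMP  NZCV=1001
4: · ADDLT
5: · ADDLT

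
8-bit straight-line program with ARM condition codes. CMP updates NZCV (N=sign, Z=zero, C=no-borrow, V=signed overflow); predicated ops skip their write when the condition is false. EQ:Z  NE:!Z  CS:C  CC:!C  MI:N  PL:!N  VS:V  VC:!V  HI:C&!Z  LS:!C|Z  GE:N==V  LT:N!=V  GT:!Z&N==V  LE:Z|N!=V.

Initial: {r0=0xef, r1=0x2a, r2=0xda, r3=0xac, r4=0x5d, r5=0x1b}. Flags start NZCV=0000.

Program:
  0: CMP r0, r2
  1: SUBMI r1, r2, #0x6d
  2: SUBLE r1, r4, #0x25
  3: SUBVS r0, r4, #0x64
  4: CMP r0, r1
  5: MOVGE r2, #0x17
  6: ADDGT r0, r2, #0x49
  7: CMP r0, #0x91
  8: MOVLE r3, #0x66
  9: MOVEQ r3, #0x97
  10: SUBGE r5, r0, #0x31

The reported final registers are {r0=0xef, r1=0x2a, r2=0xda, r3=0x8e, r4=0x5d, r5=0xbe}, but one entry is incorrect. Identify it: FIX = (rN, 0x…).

0: ✓ CMP  NZCV=0010
1: · SUBMI
2: · SUBLE
3: · SUBVS
4: ✓ CMP  NZCV=1010
5: · MOVGE
6: · ADDGT
7: ✓ CMP  NZCV=0010
8: · MOVLE
9: · MOVEQ
10: ✓ SUBGE  r5←0xbe

FIX = (r3, 0xac)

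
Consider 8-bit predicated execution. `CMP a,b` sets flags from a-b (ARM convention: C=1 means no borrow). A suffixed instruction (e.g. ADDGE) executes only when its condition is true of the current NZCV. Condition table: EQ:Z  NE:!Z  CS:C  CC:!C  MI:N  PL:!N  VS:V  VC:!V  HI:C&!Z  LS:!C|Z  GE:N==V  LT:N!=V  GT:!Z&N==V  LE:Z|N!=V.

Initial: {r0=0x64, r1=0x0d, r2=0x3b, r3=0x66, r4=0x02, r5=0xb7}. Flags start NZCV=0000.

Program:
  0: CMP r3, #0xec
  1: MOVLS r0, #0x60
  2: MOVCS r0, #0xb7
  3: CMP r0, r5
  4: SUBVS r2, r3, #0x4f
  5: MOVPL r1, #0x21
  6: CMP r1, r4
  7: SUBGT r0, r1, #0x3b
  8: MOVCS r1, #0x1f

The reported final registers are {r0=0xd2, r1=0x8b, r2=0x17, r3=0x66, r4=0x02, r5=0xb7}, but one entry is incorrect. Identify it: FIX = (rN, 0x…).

FIX = (r1, 0x1f)

[0] flags=0000 → (cmp)
[1] flags=0000 LS?T → r0=0x60
[2] flags=0000 CS?F → skip
[3] flags=1001 → (cmp)
[4] flags=1001 VS?T → r2=0x17
[5] flags=1001 PL?F → skip
[6] flags=0010 → (cmp)
[7] flags=0010 GT?T → r0=0xd2
[8] flags=0010 CS?T → r1=0x1f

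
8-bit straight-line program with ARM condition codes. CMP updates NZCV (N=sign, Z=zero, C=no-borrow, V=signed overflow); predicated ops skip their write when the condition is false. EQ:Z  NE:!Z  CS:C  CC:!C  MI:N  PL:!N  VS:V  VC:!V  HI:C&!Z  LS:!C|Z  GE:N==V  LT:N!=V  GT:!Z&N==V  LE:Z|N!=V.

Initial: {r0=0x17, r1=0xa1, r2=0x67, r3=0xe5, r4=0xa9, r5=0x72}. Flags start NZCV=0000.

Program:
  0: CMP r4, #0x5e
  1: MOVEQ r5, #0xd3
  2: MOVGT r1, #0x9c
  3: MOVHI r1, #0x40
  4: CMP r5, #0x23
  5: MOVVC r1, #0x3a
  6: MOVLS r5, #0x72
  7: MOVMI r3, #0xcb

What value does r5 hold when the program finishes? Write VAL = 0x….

VAL = 0x72

[0] flags=0011 → (cmp)
[1] flags=0011 EQ?F → skip
[2] flags=0011 GT?F → skip
[3] flags=0011 HI?T → r1=0x40
[4] flags=0010 → (cmp)
[5] flags=0010 VC?T → r1=0x3a
[6] flags=0010 LS?F → skip
[7] flags=0010 MI?F → skip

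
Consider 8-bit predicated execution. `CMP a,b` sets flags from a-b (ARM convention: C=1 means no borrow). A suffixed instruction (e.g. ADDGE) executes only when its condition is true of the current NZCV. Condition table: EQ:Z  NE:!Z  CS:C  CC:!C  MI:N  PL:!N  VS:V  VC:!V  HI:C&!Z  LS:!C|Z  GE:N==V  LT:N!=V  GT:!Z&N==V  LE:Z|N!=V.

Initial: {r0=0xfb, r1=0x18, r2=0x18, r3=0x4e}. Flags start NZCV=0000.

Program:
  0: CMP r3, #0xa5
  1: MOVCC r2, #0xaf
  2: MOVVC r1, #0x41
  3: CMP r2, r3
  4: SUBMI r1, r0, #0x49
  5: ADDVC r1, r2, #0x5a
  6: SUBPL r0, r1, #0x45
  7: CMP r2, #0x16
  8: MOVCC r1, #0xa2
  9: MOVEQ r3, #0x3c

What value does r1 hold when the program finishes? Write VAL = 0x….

0: ✓ CMP  NZCV=1001
1: ✓ MOVCC  r2←0xaf
2: · MOVVC
3: ✓ CMP  NZCV=0011
4: · SUBMI
5: · ADDVC
6: ✓ SUBPL  r0←0xd3
7: ✓ CMP  NZCV=1010
8: · MOVCC
9: · MOVEQ

VAL = 0x18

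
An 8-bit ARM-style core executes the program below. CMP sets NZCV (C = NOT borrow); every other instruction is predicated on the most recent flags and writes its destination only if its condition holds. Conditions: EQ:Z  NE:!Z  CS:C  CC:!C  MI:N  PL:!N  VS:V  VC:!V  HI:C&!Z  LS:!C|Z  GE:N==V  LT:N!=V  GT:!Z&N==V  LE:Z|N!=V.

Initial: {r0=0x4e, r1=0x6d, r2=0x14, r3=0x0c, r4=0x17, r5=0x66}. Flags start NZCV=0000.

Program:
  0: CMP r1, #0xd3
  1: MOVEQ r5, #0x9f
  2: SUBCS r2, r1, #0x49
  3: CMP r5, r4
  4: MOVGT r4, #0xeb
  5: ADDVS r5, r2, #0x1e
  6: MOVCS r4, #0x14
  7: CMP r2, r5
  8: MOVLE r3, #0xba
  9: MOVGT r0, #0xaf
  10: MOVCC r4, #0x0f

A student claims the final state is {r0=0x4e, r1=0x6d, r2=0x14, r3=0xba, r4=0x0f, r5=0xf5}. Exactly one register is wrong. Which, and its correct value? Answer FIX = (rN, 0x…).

FIX = (r5, 0x66)

0: ✓ CMP  NZCV=1001
1: · MOVEQ
2: · SUBCS
3: ✓ CMP  NZCV=0010
4: ✓ MOVGT  r4←0xeb
5: · ADDVS
6: ✓ MOVCS  r4←0x14
7: ✓ CMP  NZCV=1000
8: ✓ MOVLE  r3←0xba
9: · MOVGT
10: ✓ MOVCC  r4←0x0f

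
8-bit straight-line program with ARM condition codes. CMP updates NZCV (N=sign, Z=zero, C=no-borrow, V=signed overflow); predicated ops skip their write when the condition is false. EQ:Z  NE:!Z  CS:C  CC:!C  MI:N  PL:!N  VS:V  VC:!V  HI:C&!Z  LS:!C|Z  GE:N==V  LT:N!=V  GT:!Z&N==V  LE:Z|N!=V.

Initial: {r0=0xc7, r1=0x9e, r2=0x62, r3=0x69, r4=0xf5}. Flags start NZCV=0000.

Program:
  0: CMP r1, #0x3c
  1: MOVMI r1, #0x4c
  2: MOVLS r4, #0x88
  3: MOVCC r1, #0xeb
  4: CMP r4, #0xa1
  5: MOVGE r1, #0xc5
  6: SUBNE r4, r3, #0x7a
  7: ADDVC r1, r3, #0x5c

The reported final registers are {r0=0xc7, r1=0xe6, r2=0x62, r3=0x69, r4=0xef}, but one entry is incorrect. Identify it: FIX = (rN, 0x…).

FIX = (r1, 0xc5)

[0] flags=0011 → (cmp)
[1] flags=0011 MI?F → skip
[2] flags=0011 LS?F → skip
[3] flags=0011 CC?F → skip
[4] flags=0010 → (cmp)
[5] flags=0010 GE?T → r1=0xc5
[6] flags=0010 NE?T → r4=0xef
[7] flags=0010 VC?T → r1=0xc5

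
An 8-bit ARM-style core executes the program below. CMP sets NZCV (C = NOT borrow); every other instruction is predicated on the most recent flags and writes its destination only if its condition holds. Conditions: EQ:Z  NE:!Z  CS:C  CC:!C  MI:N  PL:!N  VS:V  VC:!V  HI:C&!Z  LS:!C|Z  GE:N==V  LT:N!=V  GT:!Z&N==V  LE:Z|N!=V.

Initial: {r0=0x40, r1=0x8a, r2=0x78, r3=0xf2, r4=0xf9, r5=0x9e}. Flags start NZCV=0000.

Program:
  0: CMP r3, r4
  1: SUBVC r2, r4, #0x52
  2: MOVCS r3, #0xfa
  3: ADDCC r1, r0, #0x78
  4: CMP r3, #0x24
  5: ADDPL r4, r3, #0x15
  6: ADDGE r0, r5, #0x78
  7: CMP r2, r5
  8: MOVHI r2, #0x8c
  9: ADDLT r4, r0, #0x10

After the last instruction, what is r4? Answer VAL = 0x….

VAL = 0xf9

0: ✓ CMP  NZCV=1000
1: ✓ SUBVC  r2←0xa7
2: · MOVCS
3: ✓ ADDCC  r1←0xb8
4: ✓ CMP  NZCV=1010
5: · ADDPL
6: · ADDGE
7: ✓ CMP  NZCV=0010
8: ✓ MOVHI  r2←0x8c
9: · ADDLT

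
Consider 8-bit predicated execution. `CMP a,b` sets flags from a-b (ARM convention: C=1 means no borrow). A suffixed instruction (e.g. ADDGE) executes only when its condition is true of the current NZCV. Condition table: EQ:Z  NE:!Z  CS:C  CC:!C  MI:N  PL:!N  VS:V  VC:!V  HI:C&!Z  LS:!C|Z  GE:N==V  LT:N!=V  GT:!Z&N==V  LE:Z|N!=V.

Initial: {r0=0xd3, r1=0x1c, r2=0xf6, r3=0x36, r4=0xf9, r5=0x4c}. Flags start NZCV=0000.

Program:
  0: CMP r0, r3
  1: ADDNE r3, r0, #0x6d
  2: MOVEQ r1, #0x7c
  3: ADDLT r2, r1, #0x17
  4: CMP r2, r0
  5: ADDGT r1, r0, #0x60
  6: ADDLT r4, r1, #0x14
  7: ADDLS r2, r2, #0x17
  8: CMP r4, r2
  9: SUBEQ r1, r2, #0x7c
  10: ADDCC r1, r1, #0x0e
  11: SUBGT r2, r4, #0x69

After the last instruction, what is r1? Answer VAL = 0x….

[0] flags=1010 → (cmp)
[1] flags=1010 NE?T → r3=0x40
[2] flags=1010 EQ?F → skip
[3] flags=1010 LT?T → r2=0x33
[4] flags=0000 → (cmp)
[5] flags=0000 GT?T → r1=0x33
[6] flags=0000 LT?F → skip
[7] flags=0000 LS?T → r2=0x4a
[8] flags=1010 → (cmp)
[9] flags=1010 EQ?F → skip
[10] flags=1010 CC?F → skip
[11] flags=1010 GT?F → skip

VAL = 0x33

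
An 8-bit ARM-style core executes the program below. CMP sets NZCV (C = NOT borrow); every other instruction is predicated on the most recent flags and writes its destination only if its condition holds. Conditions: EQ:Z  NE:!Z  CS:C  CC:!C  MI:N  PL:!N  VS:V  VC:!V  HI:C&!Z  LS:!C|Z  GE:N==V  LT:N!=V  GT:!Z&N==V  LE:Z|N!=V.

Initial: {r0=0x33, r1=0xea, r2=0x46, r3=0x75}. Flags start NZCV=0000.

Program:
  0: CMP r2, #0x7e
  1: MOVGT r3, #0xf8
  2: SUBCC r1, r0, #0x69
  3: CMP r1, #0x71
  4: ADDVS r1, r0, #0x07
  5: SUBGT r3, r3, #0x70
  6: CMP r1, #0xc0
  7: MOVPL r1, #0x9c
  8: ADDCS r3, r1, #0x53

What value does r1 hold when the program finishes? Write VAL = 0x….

VAL = 0x9c

[0] flags=1000 → (cmp)
[1] flags=1000 GT?F → skip
[2] flags=1000 CC?T → r1=0xca
[3] flags=0011 → (cmp)
[4] flags=0011 VS?T → r1=0x3a
[5] flags=0011 GT?F → skip
[6] flags=0000 → (cmp)
[7] flags=0000 PL?T → r1=0x9c
[8] flags=0000 CS?F → skip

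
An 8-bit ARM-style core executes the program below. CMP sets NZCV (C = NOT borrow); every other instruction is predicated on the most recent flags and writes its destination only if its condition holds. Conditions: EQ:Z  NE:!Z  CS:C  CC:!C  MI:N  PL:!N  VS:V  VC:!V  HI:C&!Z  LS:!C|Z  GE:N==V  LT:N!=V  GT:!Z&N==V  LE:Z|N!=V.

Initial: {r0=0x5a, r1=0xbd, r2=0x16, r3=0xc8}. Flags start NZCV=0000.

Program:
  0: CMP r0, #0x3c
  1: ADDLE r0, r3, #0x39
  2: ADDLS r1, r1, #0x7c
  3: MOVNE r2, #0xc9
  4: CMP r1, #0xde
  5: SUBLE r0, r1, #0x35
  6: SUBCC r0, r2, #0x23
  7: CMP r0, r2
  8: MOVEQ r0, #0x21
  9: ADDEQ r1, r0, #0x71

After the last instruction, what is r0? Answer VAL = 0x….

[0] flags=0010 → (cmp)
[1] flags=0010 LE?F → skip
[2] flags=0010 LS?F → skip
[3] flags=0010 NE?T → r2=0xc9
[4] flags=1000 → (cmp)
[5] flags=1000 LE?T → r0=0x88
[6] flags=1000 CC?T → r0=0xa6
[7] flags=1000 → (cmp)
[8] flags=1000 EQ?F → skip
[9] flags=1000 EQ?F → skip

VAL = 0xa6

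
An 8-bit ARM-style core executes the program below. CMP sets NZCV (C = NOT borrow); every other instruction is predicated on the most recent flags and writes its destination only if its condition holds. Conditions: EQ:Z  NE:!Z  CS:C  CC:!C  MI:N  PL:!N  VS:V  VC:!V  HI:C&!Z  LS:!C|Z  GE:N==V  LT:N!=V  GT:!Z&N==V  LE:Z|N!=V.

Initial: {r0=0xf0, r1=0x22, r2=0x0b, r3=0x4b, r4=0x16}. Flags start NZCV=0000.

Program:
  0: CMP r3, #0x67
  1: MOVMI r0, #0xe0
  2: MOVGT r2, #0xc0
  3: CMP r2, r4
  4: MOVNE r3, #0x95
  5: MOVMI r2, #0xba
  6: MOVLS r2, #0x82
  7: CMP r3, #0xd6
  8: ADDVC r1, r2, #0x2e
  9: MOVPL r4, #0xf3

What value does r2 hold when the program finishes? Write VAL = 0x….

[0] flags=1000 → (cmp)
[1] flags=1000 MI?T → r0=0xe0
[2] flags=1000 GT?F → skip
[3] flags=1000 → (cmp)
[4] flags=1000 NE?T → r3=0x95
[5] flags=1000 MI?T → r2=0xba
[6] flags=1000 LS?T → r2=0x82
[7] flags=1000 → (cmp)
[8] flags=1000 VC?T → r1=0xb0
[9] flags=1000 PL?F → skip

VAL = 0x82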